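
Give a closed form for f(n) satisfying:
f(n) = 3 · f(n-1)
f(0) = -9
Pure geometric recurrence with ratio 3.
By induction f(n) = f(0) · (3)^n = - 9 \cdot 3^{n}.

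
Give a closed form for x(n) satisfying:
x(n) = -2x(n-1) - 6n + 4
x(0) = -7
First-order linear with linear forcing.
Homogeneous solution: x_h(n) = A·(-2)^n.
Try particular x_p(n) = pn + q. Substituting:
  pn + q = -2(p(n-1) + q) - 6n + 4.
Matching the n-coefficient: p = -2p - 6 ⇒ p = -2.
Matching constants: q = 2p - 2q + 4 ⇒ q = 0.
General: x(n) = A·(-2)^n - 2 n + 0.
Apply x(0) = -7: A + 0 = -7 ⇒ A = -7.
So x(n) = - 7 \left(-2\right)^{n} - 2 n.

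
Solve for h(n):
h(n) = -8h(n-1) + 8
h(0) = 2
First-order linear non-homogeneous.
Homogeneous solution: h_h(n) = A·(-8)^n.
Try constant particular solution h_p = K: K = -8K + 8 ⇒ K = \frac{8}{9}.
General: h(n) = A·(-8)^n + \frac{8}{9}.
Apply h(0) = 2: A + \frac{8}{9} = 2 ⇒ A = \frac{10}{9}.
So h(n) = \frac{10 \left(-8\right)^{n}}{9} + \frac{8}{9}.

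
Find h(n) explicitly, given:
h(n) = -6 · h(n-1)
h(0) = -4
Pure geometric recurrence with ratio -6.
By induction h(n) = h(0) · (-6)^n = - 4 \left(-6\right)^{n}.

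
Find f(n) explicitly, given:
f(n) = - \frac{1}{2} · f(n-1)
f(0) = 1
Pure geometric recurrence with ratio - \frac{1}{2}.
By induction f(n) = f(0) · (- \frac{1}{2})^n = \left(- \frac{1}{2}\right)^{n}.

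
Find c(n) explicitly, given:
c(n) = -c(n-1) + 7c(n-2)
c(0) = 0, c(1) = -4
Characteristic equation: x² + x - 7 = 0.
Discriminant Δ = (-1)² + 4·(7) = 29.
Roots r₁,₂ = (-1 ± √29)/2, so r₁ = - \frac{1}{2} + \frac{\sqrt{29}}{2}, r₂ = - \frac{\sqrt{29}}{2} - \frac{1}{2}.
General solution: c(n) = A·r₁^n + B·r₂^n.
From the initial conditions, A + B = 0 and r₁A + r₂B = -4.
Since r₁ - r₂ = √29: A = (-4 - (0)r₂)/√29 = - \frac{4 \sqrt{29}}{29}, and B = 0 - A = \frac{4 \sqrt{29}}{29}.
So c(n) = \left(- \frac{4 \sqrt{29}}{29}\right)\left(- \frac{1}{2} + \frac{\sqrt{29}}{2}\right)^n + \left(\frac{4 \sqrt{29}}{29}\right)\left(- \frac{\sqrt{29}}{2} - \frac{1}{2}\right)^n.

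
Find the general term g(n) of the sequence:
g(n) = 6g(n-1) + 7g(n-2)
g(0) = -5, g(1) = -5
Characteristic equation: x² - 6x - 7 = 0, which factors as (x - (7))(x - (-1)) = 0.
Roots r₁ = 7, r₂ = -1 (distinct).
General solution: g(n) = A·(7)^n + B·(-1)^n.
From g(0) = -5: A + B = -5.
From g(1) = -5: 7A - B = -5.
Solving: A = - \frac{5}{4}, B = - \frac{15}{4}.
So g(n) = - \frac{15 \left(-1\right)^{n}}{4} - \frac{5 \cdot 7^{n}}{4}.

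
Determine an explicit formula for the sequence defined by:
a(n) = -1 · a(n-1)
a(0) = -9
Pure geometric recurrence with ratio -1.
By induction a(n) = a(0) · (-1)^n = - 9 \left(-1\right)^{n}.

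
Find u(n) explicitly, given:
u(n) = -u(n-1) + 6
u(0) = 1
First-order linear non-homogeneous.
Homogeneous solution: u_h(n) = A·(-1)^n.
Try constant particular solution u_p = K: K = -K + 6 ⇒ K = 3.
General: u(n) = A·(-1)^n + 3.
Apply u(0) = 1: A + 3 = 1 ⇒ A = -2.
So u(n) = 3 - 2 \left(-1\right)^{n}.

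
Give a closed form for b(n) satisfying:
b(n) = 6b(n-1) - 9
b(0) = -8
First-order linear non-homogeneous.
Homogeneous solution: b_h(n) = A·(6)^n.
Try constant particular solution b_p = K: K = 6K - 9 ⇒ K = \frac{9}{5}.
General: b(n) = A·(6)^n + \frac{9}{5}.
Apply b(0) = -8: A + \frac{9}{5} = -8 ⇒ A = - \frac{49}{5}.
So b(n) = \frac{9}{5} - \frac{49 \cdot 6^{n}}{5}.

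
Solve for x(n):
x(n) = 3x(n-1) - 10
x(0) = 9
First-order linear non-homogeneous.
Homogeneous solution: x_h(n) = A·(3)^n.
Try constant particular solution x_p = K: K = 3K - 10 ⇒ K = 5.
General: x(n) = A·(3)^n + 5.
Apply x(0) = 9: A + 5 = 9 ⇒ A = 4.
So x(n) = 4 \cdot 3^{n} + 5.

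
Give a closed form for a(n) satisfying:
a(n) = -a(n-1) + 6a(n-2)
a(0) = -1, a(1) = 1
Characteristic equation: x² + x - 6 = 0, which factors as (x - (-3))(x - (2)) = 0.
Roots r₁ = -3, r₂ = 2 (distinct).
General solution: a(n) = A·(-3)^n + B·(2)^n.
From a(0) = -1: A + B = -1.
From a(1) = 1: -3A + 2B = 1.
Solving: A = - \frac{3}{5}, B = - \frac{2}{5}.
So a(n) = - \frac{3 \left(-3\right)^{n}}{5} - \frac{2 \cdot 2^{n}}{5}.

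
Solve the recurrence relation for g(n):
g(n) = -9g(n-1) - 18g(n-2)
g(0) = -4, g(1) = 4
Characteristic equation: x² + 9x + 18 = 0, which factors as (x - (-6))(x - (-3)) = 0.
Roots r₁ = -6, r₂ = -3 (distinct).
General solution: g(n) = A·(-6)^n + B·(-3)^n.
From g(0) = -4: A + B = -4.
From g(1) = 4: -6A - 3B = 4.
Solving: A = \frac{8}{3}, B = - \frac{20}{3}.
So g(n) = - \frac{20 \left(-3\right)^{n}}{3} + \frac{8 \left(-6\right)^{n}}{3}.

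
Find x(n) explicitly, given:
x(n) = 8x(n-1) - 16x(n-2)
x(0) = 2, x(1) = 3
Characteristic equation: x² - 8x + 16 = 0, which is (x - (4))².
Repeated root r = 4.
General solution: x(n) = (A + Bn)·(4)^n.
From x(0) = 2: A = 2.
From x(1) = 3: (A + B)·(4) = 3 ⇒ B = - \frac{5}{4}.
So x(n) = \left(2 - \frac{5 n}{4}\right) \cdot (4)^n.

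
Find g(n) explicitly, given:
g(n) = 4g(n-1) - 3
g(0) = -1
First-order linear non-homogeneous.
Homogeneous solution: g_h(n) = A·(4)^n.
Try constant particular solution g_p = K: K = 4K - 3 ⇒ K = 1.
General: g(n) = A·(4)^n + 1.
Apply g(0) = -1: A + 1 = -1 ⇒ A = -2.
So g(n) = 1 - 2 \cdot 4^{n}.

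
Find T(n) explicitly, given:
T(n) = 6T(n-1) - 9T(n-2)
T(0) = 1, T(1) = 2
Characteristic equation: x² - 6x + 9 = 0, which is (x - (3))².
Repeated root r = 3.
General solution: T(n) = (A + Bn)·(3)^n.
From T(0) = 1: A = 1.
From T(1) = 2: (A + B)·(3) = 2 ⇒ B = - \frac{1}{3}.
So T(n) = \left(1 - \frac{n}{3}\right) \cdot (3)^n.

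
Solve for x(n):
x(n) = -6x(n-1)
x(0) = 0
This is a homogeneous first-order recurrence with ratio -6.
By induction x(n) = x(0) · (-6)^n = 0.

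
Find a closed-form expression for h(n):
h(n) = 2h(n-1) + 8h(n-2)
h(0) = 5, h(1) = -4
Characteristic equation: x² - 2x - 8 = 0, which factors as (x - (4))(x - (-2)) = 0.
Roots r₁ = 4, r₂ = -2 (distinct).
General solution: h(n) = A·(4)^n + B·(-2)^n.
From h(0) = 5: A + B = 5.
From h(1) = -4: 4A - 2B = -4.
Solving: A = 1, B = 4.
So h(n) = 4 \left(-2\right)^{n} + 4^{n}.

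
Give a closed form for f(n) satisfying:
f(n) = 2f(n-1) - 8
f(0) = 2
First-order linear non-homogeneous.
Homogeneous solution: f_h(n) = A·(2)^n.
Try constant particular solution f_p = K: K = 2K - 8 ⇒ K = 8.
General: f(n) = A·(2)^n + 8.
Apply f(0) = 2: A + 8 = 2 ⇒ A = -6.
So f(n) = 8 - 6 \cdot 2^{n}.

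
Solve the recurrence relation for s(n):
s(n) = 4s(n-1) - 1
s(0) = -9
First-order linear non-homogeneous.
Homogeneous solution: s_h(n) = A·(4)^n.
Try constant particular solution s_p = K: K = 4K - 1 ⇒ K = \frac{1}{3}.
General: s(n) = A·(4)^n + \frac{1}{3}.
Apply s(0) = -9: A + \frac{1}{3} = -9 ⇒ A = - \frac{28}{3}.
So s(n) = \frac{1}{3} - \frac{28 \cdot 4^{n}}{3}.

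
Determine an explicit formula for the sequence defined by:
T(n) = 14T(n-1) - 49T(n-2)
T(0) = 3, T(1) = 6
Characteristic equation: x² - 14x + 49 = 0, which is (x - (7))².
Repeated root r = 7.
General solution: T(n) = (A + Bn)·(7)^n.
From T(0) = 3: A = 3.
From T(1) = 6: (A + B)·(7) = 6 ⇒ B = - \frac{15}{7}.
So T(n) = \left(3 - \frac{15 n}{7}\right) \cdot (7)^n.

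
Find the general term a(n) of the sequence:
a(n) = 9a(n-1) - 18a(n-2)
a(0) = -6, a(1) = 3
Characteristic equation: x² - 9x + 18 = 0, which factors as (x - (6))(x - (3)) = 0.
Roots r₁ = 6, r₂ = 3 (distinct).
General solution: a(n) = A·(6)^n + B·(3)^n.
From a(0) = -6: A + B = -6.
From a(1) = 3: 6A + 3B = 3.
Solving: A = 7, B = -13.
So a(n) = - 13 \cdot 3^{n} + 7 \cdot 6^{n}.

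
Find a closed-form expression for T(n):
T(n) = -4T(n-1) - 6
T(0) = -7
First-order linear non-homogeneous.
Homogeneous solution: T_h(n) = A·(-4)^n.
Try constant particular solution T_p = K: K = -4K - 6 ⇒ K = - \frac{6}{5}.
General: T(n) = A·(-4)^n - \frac{6}{5}.
Apply T(0) = -7: A - \frac{6}{5} = -7 ⇒ A = - \frac{29}{5}.
So T(n) = - \frac{29 \left(-4\right)^{n}}{5} - \frac{6}{5}.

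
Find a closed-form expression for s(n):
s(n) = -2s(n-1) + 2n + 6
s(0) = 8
First-order linear with linear forcing.
Homogeneous solution: s_h(n) = A·(-2)^n.
Try particular s_p(n) = pn + q. Substituting:
  pn + q = -2(p(n-1) + q) + 2n + 6.
Matching the n-coefficient: p = -2p + 2 ⇒ p = \frac{2}{3}.
Matching constants: q = 2p - 2q + 6 ⇒ q = \frac{22}{9}.
General: s(n) = A·(-2)^n + \frac{2 n}{3} + \frac{22}{9}.
Apply s(0) = 8: A + \frac{22}{9} = 8 ⇒ A = \frac{50}{9}.
So s(n) = \frac{50 \left(-2\right)^{n}}{9} + \frac{2 n}{3} + \frac{22}{9}.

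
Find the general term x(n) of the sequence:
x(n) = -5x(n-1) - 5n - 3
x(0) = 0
First-order linear with linear forcing.
Homogeneous solution: x_h(n) = A·(-5)^n.
Try particular x_p(n) = pn + q. Substituting:
  pn + q = -5(p(n-1) + q) - 5n - 3.
Matching the n-coefficient: p = -5p - 5 ⇒ p = - \frac{5}{6}.
Matching constants: q = 5p - 5q - 3 ⇒ q = - \frac{43}{36}.
General: x(n) = A·(-5)^n - \frac{5 n}{6} - \frac{43}{36}.
Apply x(0) = 0: A - \frac{43}{36} = 0 ⇒ A = \frac{43}{36}.
So x(n) = \frac{43 \left(-5\right)^{n}}{36} - \frac{5 n}{6} - \frac{43}{36}.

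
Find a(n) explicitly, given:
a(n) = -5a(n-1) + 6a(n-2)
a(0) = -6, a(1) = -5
Characteristic equation: x² + 5x - 6 = 0, which factors as (x - (1))(x - (-6)) = 0.
Roots r₁ = 1, r₂ = -6 (distinct).
General solution: a(n) = A·(1)^n + B·(-6)^n.
From a(0) = -6: A + B = -6.
From a(1) = -5: A - 6B = -5.
Solving: A = - \frac{41}{7}, B = - \frac{1}{7}.
So a(n) = - \frac{\left(-6\right)^{n}}{7} - \frac{41}{7}.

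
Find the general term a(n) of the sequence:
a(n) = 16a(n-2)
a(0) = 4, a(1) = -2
Characteristic equation: x² - 16 = 0, which factors as (x - (4))(x - (-4)) = 0.
Roots r₁ = 4, r₂ = -4 (distinct).
General solution: a(n) = A·(4)^n + B·(-4)^n.
From a(0) = 4: A + B = 4.
From a(1) = -2: 4A - 4B = -2.
Solving: A = \frac{7}{4}, B = \frac{9}{4}.
So a(n) = \frac{9 \left(-4\right)^{n}}{4} + \frac{7 \cdot 4^{n}}{4}.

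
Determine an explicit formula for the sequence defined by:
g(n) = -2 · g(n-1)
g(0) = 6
Pure geometric recurrence with ratio -2.
By induction g(n) = g(0) · (-2)^n = 6 \left(-2\right)^{n}.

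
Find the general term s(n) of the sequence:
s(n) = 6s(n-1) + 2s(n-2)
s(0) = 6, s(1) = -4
Characteristic equation: x² - 6x - 2 = 0.
Discriminant Δ = (6)² + 4·(2) = 44.
Roots r₁,₂ = (6 ± √44)/2, so r₁ = 3 + \sqrt{11}, r₂ = 3 - \sqrt{11}.
General solution: s(n) = A·r₁^n + B·r₂^n.
From the initial conditions, A + B = 6 and r₁A + r₂B = -4.
Since r₁ - r₂ = √44: A = (-4 - (6)r₂)/√44 = 3 - \sqrt{11}, and B = 6 - A = 3 + \sqrt{11}.
So s(n) = \left(3 - \sqrt{11}\right)\left(3 + \sqrt{11}\right)^n + \left(3 + \sqrt{11}\right)\left(3 - \sqrt{11}\right)^n.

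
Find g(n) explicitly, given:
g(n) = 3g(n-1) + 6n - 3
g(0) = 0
First-order linear with linear forcing.
Homogeneous solution: g_h(n) = A·(3)^n.
Try particular g_p(n) = pn + q. Substituting:
  pn + q = 3(p(n-1) + q) + 6n - 3.
Matching the n-coefficient: p = 3p + 6 ⇒ p = -3.
Matching constants: q = -3p + 3q - 3 ⇒ q = -3.
General: g(n) = A·(3)^n - 3 n - 3.
Apply g(0) = 0: A - 3 = 0 ⇒ A = 3.
So g(n) = 3 \cdot 3^{n} - 3 n - 3.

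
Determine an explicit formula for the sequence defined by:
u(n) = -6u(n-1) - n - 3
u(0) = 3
First-order linear with linear forcing.
Homogeneous solution: u_h(n) = A·(-6)^n.
Try particular u_p(n) = pn + q. Substituting:
  pn + q = -6(p(n-1) + q) - n - 3.
Matching the n-coefficient: p = -6p - 1 ⇒ p = - \frac{1}{7}.
Matching constants: q = 6p - 6q - 3 ⇒ q = - \frac{27}{49}.
General: u(n) = A·(-6)^n - \frac{n}{7} - \frac{27}{49}.
Apply u(0) = 3: A - \frac{27}{49} = 3 ⇒ A = \frac{174}{49}.
So u(n) = \frac{174 \left(-6\right)^{n}}{49} - \frac{n}{7} - \frac{27}{49}.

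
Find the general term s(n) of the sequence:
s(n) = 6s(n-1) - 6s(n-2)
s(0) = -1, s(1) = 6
Characteristic equation: x² - 6x + 6 = 0.
Discriminant Δ = (6)² + 4·(-6) = 12.
Roots r₁,₂ = (6 ± √12)/2, so r₁ = \sqrt{3} + 3, r₂ = 3 - \sqrt{3}.
General solution: s(n) = A·r₁^n + B·r₂^n.
From the initial conditions, A + B = -1 and r₁A + r₂B = 6.
Since r₁ - r₂ = √12: A = (6 - (-1)r₂)/√12 = - \frac{1}{2} + \frac{3 \sqrt{3}}{2}, and B = -1 - A = - \frac{3 \sqrt{3}}{2} - \frac{1}{2}.
So s(n) = \left(- \frac{1}{2} + \frac{3 \sqrt{3}}{2}\right)\left(\sqrt{3} + 3\right)^n + \left(- \frac{3 \sqrt{3}}{2} - \frac{1}{2}\right)\left(3 - \sqrt{3}\right)^n.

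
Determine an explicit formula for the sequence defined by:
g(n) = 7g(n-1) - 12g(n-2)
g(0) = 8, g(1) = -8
Characteristic equation: x² - 7x + 12 = 0, which factors as (x - (3))(x - (4)) = 0.
Roots r₁ = 3, r₂ = 4 (distinct).
General solution: g(n) = A·(3)^n + B·(4)^n.
From g(0) = 8: A + B = 8.
From g(1) = -8: 3A + 4B = -8.
Solving: A = 40, B = -32.
So g(n) = 40 \cdot 3^{n} - 32 \cdot 4^{n}.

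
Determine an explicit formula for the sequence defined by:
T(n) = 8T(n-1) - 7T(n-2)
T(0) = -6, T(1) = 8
Characteristic equation: x² - 8x + 7 = 0, which factors as (x - (1))(x - (7)) = 0.
Roots r₁ = 1, r₂ = 7 (distinct).
General solution: T(n) = A·(1)^n + B·(7)^n.
From T(0) = -6: A + B = -6.
From T(1) = 8: A + 7B = 8.
Solving: A = - \frac{25}{3}, B = \frac{7}{3}.
So T(n) = \frac{7 \cdot 7^{n}}{3} - \frac{25}{3}.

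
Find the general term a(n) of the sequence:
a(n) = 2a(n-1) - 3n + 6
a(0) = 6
First-order linear with linear forcing.
Homogeneous solution: a_h(n) = A·(2)^n.
Try particular a_p(n) = pn + q. Substituting:
  pn + q = 2(p(n-1) + q) - 3n + 6.
Matching the n-coefficient: p = 2p - 3 ⇒ p = 3.
Matching constants: q = -2p + 2q + 6 ⇒ q = 0.
General: a(n) = A·(2)^n + 3 n + 0.
Apply a(0) = 6: A + 0 = 6 ⇒ A = 6.
So a(n) = 6 \cdot 2^{n} + 3 n.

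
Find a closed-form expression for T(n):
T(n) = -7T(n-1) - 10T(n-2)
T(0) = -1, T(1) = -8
Characteristic equation: x² + 7x + 10 = 0, which factors as (x - (-5))(x - (-2)) = 0.
Roots r₁ = -5, r₂ = -2 (distinct).
General solution: T(n) = A·(-5)^n + B·(-2)^n.
From T(0) = -1: A + B = -1.
From T(1) = -8: -5A - 2B = -8.
Solving: A = \frac{10}{3}, B = - \frac{13}{3}.
So T(n) = - \frac{13 \left(-2\right)^{n}}{3} + \frac{10 \left(-5\right)^{n}}{3}.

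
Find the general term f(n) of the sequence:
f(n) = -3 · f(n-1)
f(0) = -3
Pure geometric recurrence with ratio -3.
By induction f(n) = f(0) · (-3)^n = - 3 \left(-3\right)^{n}.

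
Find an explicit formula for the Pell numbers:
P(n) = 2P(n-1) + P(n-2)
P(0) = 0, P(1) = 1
This is the Pell sequence.
Characteristic equation: x² - 2x - 1 = 0; roots r₁ = 1 + \sqrt{2}, r₂ = 1 - \sqrt{2}.
General: P(n) = A·r₁^n + B·r₂^n. Solving with P(0)=0, P(1)=1 gives A = \frac{\sqrt{2}}{4}, B = - \frac{\sqrt{2}}{4}.
So P(n) = \frac{\sqrt{2} \left(- \left(1 - \sqrt{2}\right)^{n} + \left(1 + \sqrt{2}\right)^{n}\right)}{4}.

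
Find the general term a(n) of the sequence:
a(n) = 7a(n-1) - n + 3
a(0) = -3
First-order linear with linear forcing.
Homogeneous solution: a_h(n) = A·(7)^n.
Try particular a_p(n) = pn + q. Substituting:
  pn + q = 7(p(n-1) + q) - n + 3.
Matching the n-coefficient: p = 7p - 1 ⇒ p = \frac{1}{6}.
Matching constants: q = -7p + 7q + 3 ⇒ q = - \frac{11}{36}.
General: a(n) = A·(7)^n + \frac{n}{6} - \frac{11}{36}.
Apply a(0) = -3: A - \frac{11}{36} = -3 ⇒ A = - \frac{97}{36}.
So a(n) = - \frac{97 \cdot 7^{n}}{36} + \frac{n}{6} - \frac{11}{36}.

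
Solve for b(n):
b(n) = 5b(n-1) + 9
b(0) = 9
First-order linear non-homogeneous.
Homogeneous solution: b_h(n) = A·(5)^n.
Try constant particular solution b_p = K: K = 5K + 9 ⇒ K = - \frac{9}{4}.
General: b(n) = A·(5)^n - \frac{9}{4}.
Apply b(0) = 9: A - \frac{9}{4} = 9 ⇒ A = \frac{45}{4}.
So b(n) = \frac{45 \cdot 5^{n}}{4} - \frac{9}{4}.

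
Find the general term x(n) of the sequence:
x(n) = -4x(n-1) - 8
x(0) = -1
First-order linear non-homogeneous.
Homogeneous solution: x_h(n) = A·(-4)^n.
Try constant particular solution x_p = K: K = -4K - 8 ⇒ K = - \frac{8}{5}.
General: x(n) = A·(-4)^n - \frac{8}{5}.
Apply x(0) = -1: A - \frac{8}{5} = -1 ⇒ A = \frac{3}{5}.
So x(n) = \frac{3 \left(-4\right)^{n}}{5} - \frac{8}{5}.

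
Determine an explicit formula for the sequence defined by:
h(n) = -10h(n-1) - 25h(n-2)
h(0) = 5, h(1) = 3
Characteristic equation: x² + 10x + 25 = 0, which is (x - (-5))².
Repeated root r = -5.
General solution: h(n) = (A + Bn)·(-5)^n.
From h(0) = 5: A = 5.
From h(1) = 3: (A + B)·(-5) = 3 ⇒ B = - \frac{28}{5}.
So h(n) = \left(5 - \frac{28 n}{5}\right) \cdot (-5)^n.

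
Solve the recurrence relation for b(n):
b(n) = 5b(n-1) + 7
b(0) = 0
First-order linear non-homogeneous.
Homogeneous solution: b_h(n) = A·(5)^n.
Try constant particular solution b_p = K: K = 5K + 7 ⇒ K = - \frac{7}{4}.
General: b(n) = A·(5)^n - \frac{7}{4}.
Apply b(0) = 0: A - \frac{7}{4} = 0 ⇒ A = \frac{7}{4}.
So b(n) = \frac{7 \cdot 5^{n}}{4} - \frac{7}{4}.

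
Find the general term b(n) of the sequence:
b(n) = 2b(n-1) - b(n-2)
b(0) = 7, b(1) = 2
Characteristic equation: x² - 2x + 1 = 0, which is (x - (1))².
Repeated root r = 1.
General solution: b(n) = (A + Bn)·(1)^n.
From b(0) = 7: A = 7.
From b(1) = 2: (A + B)·(1) = 2 ⇒ B = -5.
So b(n) = \left(7 - 5 n\right) \cdot (1)^n.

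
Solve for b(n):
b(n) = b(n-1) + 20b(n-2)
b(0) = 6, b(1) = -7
Characteristic equation: x² - x - 20 = 0, which factors as (x - (5))(x - (-4)) = 0.
Roots r₁ = 5, r₂ = -4 (distinct).
General solution: b(n) = A·(5)^n + B·(-4)^n.
From b(0) = 6: A + B = 6.
From b(1) = -7: 5A - 4B = -7.
Solving: A = \frac{17}{9}, B = \frac{37}{9}.
So b(n) = \frac{37 \left(-4\right)^{n}}{9} + \frac{17 \cdot 5^{n}}{9}.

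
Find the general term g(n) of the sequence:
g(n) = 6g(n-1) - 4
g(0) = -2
First-order linear non-homogeneous.
Homogeneous solution: g_h(n) = A·(6)^n.
Try constant particular solution g_p = K: K = 6K - 4 ⇒ K = \frac{4}{5}.
General: g(n) = A·(6)^n + \frac{4}{5}.
Apply g(0) = -2: A + \frac{4}{5} = -2 ⇒ A = - \frac{14}{5}.
So g(n) = \frac{4}{5} - \frac{14 \cdot 6^{n}}{5}.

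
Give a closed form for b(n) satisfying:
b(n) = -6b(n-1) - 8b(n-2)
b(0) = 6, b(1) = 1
Characteristic equation: x² + 6x + 8 = 0, which factors as (x - (-2))(x - (-4)) = 0.
Roots r₁ = -2, r₂ = -4 (distinct).
General solution: b(n) = A·(-2)^n + B·(-4)^n.
From b(0) = 6: A + B = 6.
From b(1) = 1: -2A - 4B = 1.
Solving: A = \frac{25}{2}, B = - \frac{13}{2}.
So b(n) = \frac{25 \left(-2\right)^{n}}{2} - \frac{13 \left(-4\right)^{n}}{2}.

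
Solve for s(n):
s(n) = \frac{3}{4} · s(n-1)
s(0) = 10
Pure geometric recurrence with ratio \frac{3}{4}.
By induction s(n) = s(0) · (\frac{3}{4})^n = 10 \left(\frac{3}{4}\right)^{n}.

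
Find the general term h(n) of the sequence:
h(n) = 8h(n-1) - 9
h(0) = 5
First-order linear non-homogeneous.
Homogeneous solution: h_h(n) = A·(8)^n.
Try constant particular solution h_p = K: K = 8K - 9 ⇒ K = \frac{9}{7}.
General: h(n) = A·(8)^n + \frac{9}{7}.
Apply h(0) = 5: A + \frac{9}{7} = 5 ⇒ A = \frac{26}{7}.
So h(n) = \frac{26 \cdot 8^{n}}{7} + \frac{9}{7}.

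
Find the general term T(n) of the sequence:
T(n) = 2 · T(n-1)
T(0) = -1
Pure geometric recurrence with ratio 2.
By induction T(n) = T(0) · (2)^n = - 2^{n}.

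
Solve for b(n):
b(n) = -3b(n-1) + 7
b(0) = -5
First-order linear non-homogeneous.
Homogeneous solution: b_h(n) = A·(-3)^n.
Try constant particular solution b_p = K: K = -3K + 7 ⇒ K = \frac{7}{4}.
General: b(n) = A·(-3)^n + \frac{7}{4}.
Apply b(0) = -5: A + \frac{7}{4} = -5 ⇒ A = - \frac{27}{4}.
So b(n) = \frac{7}{4} - \frac{27 \left(-3\right)^{n}}{4}.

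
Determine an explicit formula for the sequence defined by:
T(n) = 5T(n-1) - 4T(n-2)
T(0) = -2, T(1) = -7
Characteristic equation: x² - 5x + 4 = 0, which factors as (x - (1))(x - (4)) = 0.
Roots r₁ = 1, r₂ = 4 (distinct).
General solution: T(n) = A·(1)^n + B·(4)^n.
From T(0) = -2: A + B = -2.
From T(1) = -7: A + 4B = -7.
Solving: A = - \frac{1}{3}, B = - \frac{5}{3}.
So T(n) = - \frac{5 \cdot 4^{n}}{3} - \frac{1}{3}.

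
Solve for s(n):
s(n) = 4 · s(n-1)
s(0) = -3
Pure geometric recurrence with ratio 4.
By induction s(n) = s(0) · (4)^n = - 3 \cdot 4^{n}.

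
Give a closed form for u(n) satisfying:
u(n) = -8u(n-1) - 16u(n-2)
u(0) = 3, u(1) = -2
Characteristic equation: x² + 8x + 16 = 0, which is (x - (-4))².
Repeated root r = -4.
General solution: u(n) = (A + Bn)·(-4)^n.
From u(0) = 3: A = 3.
From u(1) = -2: (A + B)·(-4) = -2 ⇒ B = - \frac{5}{2}.
So u(n) = \left(3 - \frac{5 n}{2}\right) \cdot (-4)^n.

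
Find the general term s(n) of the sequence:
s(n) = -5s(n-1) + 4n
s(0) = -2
First-order linear with linear forcing.
Homogeneous solution: s_h(n) = A·(-5)^n.
Try particular s_p(n) = pn + q. Substituting:
  pn + q = -5(p(n-1) + q) + 4n.
Matching the n-coefficient: p = -5p + 4 ⇒ p = \frac{2}{3}.
Matching constants: q = 5p - 5q ⇒ q = \frac{5}{9}.
General: s(n) = A·(-5)^n + \frac{2 n}{3} + \frac{5}{9}.
Apply s(0) = -2: A + \frac{5}{9} = -2 ⇒ A = - \frac{23}{9}.
So s(n) = - \frac{23 \left(-5\right)^{n}}{9} + \frac{2 n}{3} + \frac{5}{9}.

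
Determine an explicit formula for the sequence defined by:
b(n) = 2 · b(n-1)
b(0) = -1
Pure geometric recurrence with ratio 2.
By induction b(n) = b(0) · (2)^n = - 2^{n}.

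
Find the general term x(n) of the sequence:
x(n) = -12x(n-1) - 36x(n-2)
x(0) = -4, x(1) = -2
Characteristic equation: x² + 12x + 36 = 0, which is (x - (-6))².
Repeated root r = -6.
General solution: x(n) = (A + Bn)·(-6)^n.
From x(0) = -4: A = -4.
From x(1) = -2: (A + B)·(-6) = -2 ⇒ B = \frac{13}{3}.
So x(n) = \left(\frac{13 n}{3} - 4\right) \cdot (-6)^n.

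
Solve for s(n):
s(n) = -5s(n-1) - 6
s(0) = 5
First-order linear non-homogeneous.
Homogeneous solution: s_h(n) = A·(-5)^n.
Try constant particular solution s_p = K: K = -5K - 6 ⇒ K = -1.
General: s(n) = A·(-5)^n - 1.
Apply s(0) = 5: A - 1 = 5 ⇒ A = 6.
So s(n) = 6 \left(-5\right)^{n} - 1.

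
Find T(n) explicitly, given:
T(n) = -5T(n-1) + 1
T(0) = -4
First-order linear non-homogeneous.
Homogeneous solution: T_h(n) = A·(-5)^n.
Try constant particular solution T_p = K: K = -5K + 1 ⇒ K = \frac{1}{6}.
General: T(n) = A·(-5)^n + \frac{1}{6}.
Apply T(0) = -4: A + \frac{1}{6} = -4 ⇒ A = - \frac{25}{6}.
So T(n) = \frac{1}{6} - \frac{25 \left(-5\right)^{n}}{6}.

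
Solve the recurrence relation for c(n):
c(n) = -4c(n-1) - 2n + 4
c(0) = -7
First-order linear with linear forcing.
Homogeneous solution: c_h(n) = A·(-4)^n.
Try particular c_p(n) = pn + q. Substituting:
  pn + q = -4(p(n-1) + q) - 2n + 4.
Matching the n-coefficient: p = -4p - 2 ⇒ p = - \frac{2}{5}.
Matching constants: q = 4p - 4q + 4 ⇒ q = \frac{12}{25}.
General: c(n) = A·(-4)^n - \frac{2 n}{5} + \frac{12}{25}.
Apply c(0) = -7: A + \frac{12}{25} = -7 ⇒ A = - \frac{187}{25}.
So c(n) = - \frac{187 \left(-4\right)^{n}}{25} - \frac{2 n}{5} + \frac{12}{25}.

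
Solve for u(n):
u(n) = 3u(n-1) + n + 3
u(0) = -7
First-order linear with linear forcing.
Homogeneous solution: u_h(n) = A·(3)^n.
Try particular u_p(n) = pn + q. Substituting:
  pn + q = 3(p(n-1) + q) + n + 3.
Matching the n-coefficient: p = 3p + 1 ⇒ p = - \frac{1}{2}.
Matching constants: q = -3p + 3q + 3 ⇒ q = - \frac{9}{4}.
General: u(n) = A·(3)^n - \frac{n}{2} - \frac{9}{4}.
Apply u(0) = -7: A - \frac{9}{4} = -7 ⇒ A = - \frac{19}{4}.
So u(n) = - \frac{19 \cdot 3^{n}}{4} - \frac{n}{2} - \frac{9}{4}.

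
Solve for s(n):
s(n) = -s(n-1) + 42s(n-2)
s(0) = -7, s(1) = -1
Characteristic equation: x² + x - 42 = 0, which factors as (x - (-7))(x - (6)) = 0.
Roots r₁ = -7, r₂ = 6 (distinct).
General solution: s(n) = A·(-7)^n + B·(6)^n.
From s(0) = -7: A + B = -7.
From s(1) = -1: -7A + 6B = -1.
Solving: A = - \frac{41}{13}, B = - \frac{50}{13}.
So s(n) = - \frac{41 \left(-7\right)^{n}}{13} - \frac{50 \cdot 6^{n}}{13}.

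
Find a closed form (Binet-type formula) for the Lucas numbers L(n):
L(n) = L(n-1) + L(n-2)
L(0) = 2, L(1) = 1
This is the Lucas sequence.
Characteristic equation: x² - x - 1 = 0; roots r₁ = \frac{1}{2} + \frac{\sqrt{5}}{2}, r₂ = \frac{1}{2} - \frac{\sqrt{5}}{2}.
General: L(n) = A·r₁^n + B·r₂^n. Solving with L(0)=2, L(1)=1 gives A = 1, B = 1.
So L(n) = 2^{- n} \left(\left(1 - \sqrt{5}\right)^{n} + \left(1 + \sqrt{5}\right)^{n}\right).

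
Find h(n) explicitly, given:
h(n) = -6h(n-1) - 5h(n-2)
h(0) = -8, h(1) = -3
Characteristic equation: x² + 6x + 5 = 0, which factors as (x - (-5))(x - (-1)) = 0.
Roots r₁ = -5, r₂ = -1 (distinct).
General solution: h(n) = A·(-5)^n + B·(-1)^n.
From h(0) = -8: A + B = -8.
From h(1) = -3: -5A - B = -3.
Solving: A = \frac{11}{4}, B = - \frac{43}{4}.
So h(n) = - \frac{43 \left(-1\right)^{n}}{4} + \frac{11 \left(-5\right)^{n}}{4}.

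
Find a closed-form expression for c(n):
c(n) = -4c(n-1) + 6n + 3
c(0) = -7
First-order linear with linear forcing.
Homogeneous solution: c_h(n) = A·(-4)^n.
Try particular c_p(n) = pn + q. Substituting:
  pn + q = -4(p(n-1) + q) + 6n + 3.
Matching the n-coefficient: p = -4p + 6 ⇒ p = \frac{6}{5}.
Matching constants: q = 4p - 4q + 3 ⇒ q = \frac{39}{25}.
General: c(n) = A·(-4)^n + \frac{6 n}{5} + \frac{39}{25}.
Apply c(0) = -7: A + \frac{39}{25} = -7 ⇒ A = - \frac{214}{25}.
So c(n) = - \frac{214 \left(-4\right)^{n}}{25} + \frac{6 n}{5} + \frac{39}{25}.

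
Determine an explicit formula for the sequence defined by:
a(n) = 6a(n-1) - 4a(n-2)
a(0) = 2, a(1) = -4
Characteristic equation: x² - 6x + 4 = 0.
Discriminant Δ = (6)² + 4·(-4) = 20.
Roots r₁,₂ = (6 ± √20)/2, so r₁ = \sqrt{5} + 3, r₂ = 3 - \sqrt{5}.
General solution: a(n) = A·r₁^n + B·r₂^n.
From the initial conditions, A + B = 2 and r₁A + r₂B = -4.
Since r₁ - r₂ = √20: A = (-4 - (2)r₂)/√20 = 1 - \sqrt{5}, and B = 2 - A = 1 + \sqrt{5}.
So a(n) = \left(1 - \sqrt{5}\right)\left(\sqrt{5} + 3\right)^n + \left(1 + \sqrt{5}\right)\left(3 - \sqrt{5}\right)^n.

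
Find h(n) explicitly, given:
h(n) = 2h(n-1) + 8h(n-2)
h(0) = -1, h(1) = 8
Characteristic equation: x² - 2x - 8 = 0, which factors as (x - (-2))(x - (4)) = 0.
Roots r₁ = -2, r₂ = 4 (distinct).
General solution: h(n) = A·(-2)^n + B·(4)^n.
From h(0) = -1: A + B = -1.
From h(1) = 8: -2A + 4B = 8.
Solving: A = -2, B = 1.
So h(n) = - 2 \left(-2\right)^{n} + 4^{n}.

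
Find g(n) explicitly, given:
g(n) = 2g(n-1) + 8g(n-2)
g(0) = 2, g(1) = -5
Characteristic equation: x² - 2x - 8 = 0, which factors as (x - (4))(x - (-2)) = 0.
Roots r₁ = 4, r₂ = -2 (distinct).
General solution: g(n) = A·(4)^n + B·(-2)^n.
From g(0) = 2: A + B = 2.
From g(1) = -5: 4A - 2B = -5.
Solving: A = - \frac{1}{6}, B = \frac{13}{6}.
So g(n) = \frac{13 \left(-2\right)^{n}}{6} - \frac{4^{n}}{6}.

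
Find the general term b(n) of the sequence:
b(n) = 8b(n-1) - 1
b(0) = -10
First-order linear non-homogeneous.
Homogeneous solution: b_h(n) = A·(8)^n.
Try constant particular solution b_p = K: K = 8K - 1 ⇒ K = \frac{1}{7}.
General: b(n) = A·(8)^n + \frac{1}{7}.
Apply b(0) = -10: A + \frac{1}{7} = -10 ⇒ A = - \frac{71}{7}.
So b(n) = \frac{1}{7} - \frac{71 \cdot 8^{n}}{7}.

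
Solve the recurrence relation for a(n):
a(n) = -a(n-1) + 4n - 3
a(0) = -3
First-order linear with linear forcing.
Homogeneous solution: a_h(n) = A·(-1)^n.
Try particular a_p(n) = pn + q. Substituting:
  pn + q = -(p(n-1) + q) + 4n - 3.
Matching the n-coefficient: p = -p + 4 ⇒ p = 2.
Matching constants: q = p - q - 3 ⇒ q = - \frac{1}{2}.
General: a(n) = A·(-1)^n + 2 n - \frac{1}{2}.
Apply a(0) = -3: A - \frac{1}{2} = -3 ⇒ A = - \frac{5}{2}.
So a(n) = - \frac{5 \left(-1\right)^{n}}{2} + 2 n - \frac{1}{2}.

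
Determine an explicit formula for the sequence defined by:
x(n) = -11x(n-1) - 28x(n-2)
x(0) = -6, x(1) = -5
Characteristic equation: x² + 11x + 28 = 0, which factors as (x - (-4))(x - (-7)) = 0.
Roots r₁ = -4, r₂ = -7 (distinct).
General solution: x(n) = A·(-4)^n + B·(-7)^n.
From x(0) = -6: A + B = -6.
From x(1) = -5: -4A - 7B = -5.
Solving: A = - \frac{47}{3}, B = \frac{29}{3}.
So x(n) = - \frac{47 \left(-4\right)^{n}}{3} + \frac{29 \left(-7\right)^{n}}{3}.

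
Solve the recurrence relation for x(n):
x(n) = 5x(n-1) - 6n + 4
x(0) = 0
First-order linear with linear forcing.
Homogeneous solution: x_h(n) = A·(5)^n.
Try particular x_p(n) = pn + q. Substituting:
  pn + q = 5(p(n-1) + q) - 6n + 4.
Matching the n-coefficient: p = 5p - 6 ⇒ p = \frac{3}{2}.
Matching constants: q = -5p + 5q + 4 ⇒ q = \frac{7}{8}.
General: x(n) = A·(5)^n + \frac{3 n}{2} + \frac{7}{8}.
Apply x(0) = 0: A + \frac{7}{8} = 0 ⇒ A = - \frac{7}{8}.
So x(n) = - \frac{7 \cdot 5^{n}}{8} + \frac{3 n}{2} + \frac{7}{8}.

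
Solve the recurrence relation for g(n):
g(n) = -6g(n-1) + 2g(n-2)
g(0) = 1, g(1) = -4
Characteristic equation: x² + 6x - 2 = 0.
Discriminant Δ = (-6)² + 4·(2) = 44.
Roots r₁,₂ = (-6 ± √44)/2, so r₁ = -3 + \sqrt{11}, r₂ = - \sqrt{11} - 3.
General solution: g(n) = A·r₁^n + B·r₂^n.
From the initial conditions, A + B = 1 and r₁A + r₂B = -4.
Since r₁ - r₂ = √44: A = (-4 - (1)r₂)/√44 = \frac{1}{2} - \frac{\sqrt{11}}{22}, and B = 1 - A = \frac{\sqrt{11}}{22} + \frac{1}{2}.
So g(n) = \left(\frac{1}{2} - \frac{\sqrt{11}}{22}\right)\left(-3 + \sqrt{11}\right)^n + \left(\frac{\sqrt{11}}{22} + \frac{1}{2}\right)\left(- \sqrt{11} - 3\right)^n.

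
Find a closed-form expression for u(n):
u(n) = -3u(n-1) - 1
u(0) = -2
First-order linear non-homogeneous.
Homogeneous solution: u_h(n) = A·(-3)^n.
Try constant particular solution u_p = K: K = -3K - 1 ⇒ K = - \frac{1}{4}.
General: u(n) = A·(-3)^n - \frac{1}{4}.
Apply u(0) = -2: A - \frac{1}{4} = -2 ⇒ A = - \frac{7}{4}.
So u(n) = - \frac{7 \left(-3\right)^{n}}{4} - \frac{1}{4}.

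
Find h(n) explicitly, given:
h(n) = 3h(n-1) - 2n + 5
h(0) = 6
First-order linear with linear forcing.
Homogeneous solution: h_h(n) = A·(3)^n.
Try particular h_p(n) = pn + q. Substituting:
  pn + q = 3(p(n-1) + q) - 2n + 5.
Matching the n-coefficient: p = 3p - 2 ⇒ p = 1.
Matching constants: q = -3p + 3q + 5 ⇒ q = -1.
General: h(n) = A·(3)^n + n - 1.
Apply h(0) = 6: A - 1 = 6 ⇒ A = 7.
So h(n) = 7 \cdot 3^{n} + n - 1.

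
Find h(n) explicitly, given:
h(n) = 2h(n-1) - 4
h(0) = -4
First-order linear non-homogeneous.
Homogeneous solution: h_h(n) = A·(2)^n.
Try constant particular solution h_p = K: K = 2K - 4 ⇒ K = 4.
General: h(n) = A·(2)^n + 4.
Apply h(0) = -4: A + 4 = -4 ⇒ A = -8.
So h(n) = 4 - 8 \cdot 2^{n}.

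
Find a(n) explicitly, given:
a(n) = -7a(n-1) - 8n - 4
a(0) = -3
First-order linear with linear forcing.
Homogeneous solution: a_h(n) = A·(-7)^n.
Try particular a_p(n) = pn + q. Substituting:
  pn + q = -7(p(n-1) + q) - 8n - 4.
Matching the n-coefficient: p = -7p - 8 ⇒ p = -1.
Matching constants: q = 7p - 7q - 4 ⇒ q = - \frac{11}{8}.
General: a(n) = A·(-7)^n - n - \frac{11}{8}.
Apply a(0) = -3: A - \frac{11}{8} = -3 ⇒ A = - \frac{13}{8}.
So a(n) = - \frac{13 \left(-7\right)^{n}}{8} - n - \frac{11}{8}.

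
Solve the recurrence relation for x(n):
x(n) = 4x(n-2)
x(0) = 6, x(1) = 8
Characteristic equation: x² - 4 = 0, which factors as (x - (-2))(x - (2)) = 0.
Roots r₁ = -2, r₂ = 2 (distinct).
General solution: x(n) = A·(-2)^n + B·(2)^n.
From x(0) = 6: A + B = 6.
From x(1) = 8: -2A + 2B = 8.
Solving: A = 1, B = 5.
So x(n) = \left(-2\right)^{n} + 5 \cdot 2^{n}.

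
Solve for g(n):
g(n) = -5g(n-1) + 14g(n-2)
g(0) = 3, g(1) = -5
Characteristic equation: x² + 5x - 14 = 0, which factors as (x - (-7))(x - (2)) = 0.
Roots r₁ = -7, r₂ = 2 (distinct).
General solution: g(n) = A·(-7)^n + B·(2)^n.
From g(0) = 3: A + B = 3.
From g(1) = -5: -7A + 2B = -5.
Solving: A = \frac{11}{9}, B = \frac{16}{9}.
So g(n) = \frac{11 \left(-7\right)^{n}}{9} + \frac{16 \cdot 2^{n}}{9}.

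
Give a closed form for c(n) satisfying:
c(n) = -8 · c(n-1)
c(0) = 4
Pure geometric recurrence with ratio -8.
By induction c(n) = c(0) · (-8)^n = 4 \left(-8\right)^{n}.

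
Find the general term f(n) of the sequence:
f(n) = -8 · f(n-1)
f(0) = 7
Pure geometric recurrence with ratio -8.
By induction f(n) = f(0) · (-8)^n = 7 \left(-8\right)^{n}.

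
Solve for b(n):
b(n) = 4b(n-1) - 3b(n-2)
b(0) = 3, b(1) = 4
Characteristic equation: x² - 4x + 3 = 0, which factors as (x - (1))(x - (3)) = 0.
Roots r₁ = 1, r₂ = 3 (distinct).
General solution: b(n) = A·(1)^n + B·(3)^n.
From b(0) = 3: A + B = 3.
From b(1) = 4: A + 3B = 4.
Solving: A = \frac{5}{2}, B = \frac{1}{2}.
So b(n) = \frac{3^{n}}{2} + \frac{5}{2}.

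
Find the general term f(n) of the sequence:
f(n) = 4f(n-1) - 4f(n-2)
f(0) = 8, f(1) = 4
Characteristic equation: x² - 4x + 4 = 0, which is (x - (2))².
Repeated root r = 2.
General solution: f(n) = (A + Bn)·(2)^n.
From f(0) = 8: A = 8.
From f(1) = 4: (A + B)·(2) = 4 ⇒ B = -6.
So f(n) = \left(8 - 6 n\right) \cdot (2)^n.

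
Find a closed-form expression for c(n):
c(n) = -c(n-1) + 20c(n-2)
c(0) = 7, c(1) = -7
Characteristic equation: x² + x - 20 = 0, which factors as (x - (-5))(x - (4)) = 0.
Roots r₁ = -5, r₂ = 4 (distinct).
General solution: c(n) = A·(-5)^n + B·(4)^n.
From c(0) = 7: A + B = 7.
From c(1) = -7: -5A + 4B = -7.
Solving: A = \frac{35}{9}, B = \frac{28}{9}.
So c(n) = \frac{35 \left(-5\right)^{n}}{9} + \frac{28 \cdot 4^{n}}{9}.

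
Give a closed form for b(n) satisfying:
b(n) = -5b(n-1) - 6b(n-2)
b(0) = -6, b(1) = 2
Characteristic equation: x² + 5x + 6 = 0, which factors as (x - (-2))(x - (-3)) = 0.
Roots r₁ = -2, r₂ = -3 (distinct).
General solution: b(n) = A·(-2)^n + B·(-3)^n.
From b(0) = -6: A + B = -6.
From b(1) = 2: -2A - 3B = 2.
Solving: A = -16, B = 10.
So b(n) = - 16 \left(-2\right)^{n} + 10 \left(-3\right)^{n}.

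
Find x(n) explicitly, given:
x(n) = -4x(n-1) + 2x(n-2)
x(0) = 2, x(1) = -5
Characteristic equation: x² + 4x - 2 = 0.
Discriminant Δ = (-4)² + 4·(2) = 24.
Roots r₁,₂ = (-4 ± √24)/2, so r₁ = -2 + \sqrt{6}, r₂ = - \sqrt{6} - 2.
General solution: x(n) = A·r₁^n + B·r₂^n.
From the initial conditions, A + B = 2 and r₁A + r₂B = -5.
Since r₁ - r₂ = √24: A = (-5 - (2)r₂)/√24 = 1 - \frac{\sqrt{6}}{12}, and B = 2 - A = \frac{\sqrt{6}}{12} + 1.
So x(n) = \left(1 - \frac{\sqrt{6}}{12}\right)\left(-2 + \sqrt{6}\right)^n + \left(\frac{\sqrt{6}}{12} + 1\right)\left(- \sqrt{6} - 2\right)^n.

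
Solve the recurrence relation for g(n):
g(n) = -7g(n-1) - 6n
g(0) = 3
First-order linear with linear forcing.
Homogeneous solution: g_h(n) = A·(-7)^n.
Try particular g_p(n) = pn + q. Substituting:
  pn + q = -7(p(n-1) + q) - 6n.
Matching the n-coefficient: p = -7p - 6 ⇒ p = - \frac{3}{4}.
Matching constants: q = 7p - 7q ⇒ q = - \frac{21}{32}.
General: g(n) = A·(-7)^n - \frac{3 n}{4} - \frac{21}{32}.
Apply g(0) = 3: A - \frac{21}{32} = 3 ⇒ A = \frac{117}{32}.
So g(n) = \frac{117 \left(-7\right)^{n}}{32} - \frac{3 n}{4} - \frac{21}{32}.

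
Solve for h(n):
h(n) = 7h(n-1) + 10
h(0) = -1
First-order linear non-homogeneous.
Homogeneous solution: h_h(n) = A·(7)^n.
Try constant particular solution h_p = K: K = 7K + 10 ⇒ K = - \frac{5}{3}.
General: h(n) = A·(7)^n - \frac{5}{3}.
Apply h(0) = -1: A - \frac{5}{3} = -1 ⇒ A = \frac{2}{3}.
So h(n) = \frac{2 \cdot 7^{n}}{3} - \frac{5}{3}.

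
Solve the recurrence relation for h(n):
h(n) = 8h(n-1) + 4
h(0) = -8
First-order linear non-homogeneous.
Homogeneous solution: h_h(n) = A·(8)^n.
Try constant particular solution h_p = K: K = 8K + 4 ⇒ K = - \frac{4}{7}.
General: h(n) = A·(8)^n - \frac{4}{7}.
Apply h(0) = -8: A - \frac{4}{7} = -8 ⇒ A = - \frac{52}{7}.
So h(n) = - \frac{52 \cdot 8^{n}}{7} - \frac{4}{7}.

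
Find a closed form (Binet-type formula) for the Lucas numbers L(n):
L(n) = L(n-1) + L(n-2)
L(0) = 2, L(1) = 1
This is the Lucas sequence.
Characteristic equation: x² - x - 1 = 0; roots r₁ = \frac{1}{2} + \frac{\sqrt{5}}{2}, r₂ = \frac{1}{2} - \frac{\sqrt{5}}{2}.
General: L(n) = A·r₁^n + B·r₂^n. Solving with L(0)=2, L(1)=1 gives A = 1, B = 1.
So L(n) = 2^{- n} \left(\left(1 - \sqrt{5}\right)^{n} + \left(1 + \sqrt{5}\right)^{n}\right).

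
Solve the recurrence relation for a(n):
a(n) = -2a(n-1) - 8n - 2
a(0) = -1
First-order linear with linear forcing.
Homogeneous solution: a_h(n) = A·(-2)^n.
Try particular a_p(n) = pn + q. Substituting:
  pn + q = -2(p(n-1) + q) - 8n - 2.
Matching the n-coefficient: p = -2p - 8 ⇒ p = - \frac{8}{3}.
Matching constants: q = 2p - 2q - 2 ⇒ q = - \frac{22}{9}.
General: a(n) = A·(-2)^n - \frac{8 n}{3} - \frac{22}{9}.
Apply a(0) = -1: A - \frac{22}{9} = -1 ⇒ A = \frac{13}{9}.
So a(n) = \frac{13 \left(-2\right)^{n}}{9} - \frac{8 n}{3} - \frac{22}{9}.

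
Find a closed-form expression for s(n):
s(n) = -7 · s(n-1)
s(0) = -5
Pure geometric recurrence with ratio -7.
By induction s(n) = s(0) · (-7)^n = - 5 \left(-7\right)^{n}.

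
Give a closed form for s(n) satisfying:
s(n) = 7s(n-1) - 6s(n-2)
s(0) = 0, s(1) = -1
Characteristic equation: x² - 7x + 6 = 0, which factors as (x - (6))(x - (1)) = 0.
Roots r₁ = 6, r₂ = 1 (distinct).
General solution: s(n) = A·(6)^n + B·(1)^n.
From s(0) = 0: A + B = 0.
From s(1) = -1: 6A + B = -1.
Solving: A = - \frac{1}{5}, B = \frac{1}{5}.
So s(n) = \frac{1}{5} - \frac{6^{n}}{5}.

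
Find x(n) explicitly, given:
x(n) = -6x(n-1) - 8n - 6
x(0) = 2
First-order linear with linear forcing.
Homogeneous solution: x_h(n) = A·(-6)^n.
Try particular x_p(n) = pn + q. Substituting:
  pn + q = -6(p(n-1) + q) - 8n - 6.
Matching the n-coefficient: p = -6p - 8 ⇒ p = - \frac{8}{7}.
Matching constants: q = 6p - 6q - 6 ⇒ q = - \frac{90}{49}.
General: x(n) = A·(-6)^n - \frac{8 n}{7} - \frac{90}{49}.
Apply x(0) = 2: A - \frac{90}{49} = 2 ⇒ A = \frac{188}{49}.
So x(n) = \frac{188 \left(-6\right)^{n}}{49} - \frac{8 n}{7} - \frac{90}{49}.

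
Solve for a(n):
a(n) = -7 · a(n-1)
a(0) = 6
Pure geometric recurrence with ratio -7.
By induction a(n) = a(0) · (-7)^n = 6 \left(-7\right)^{n}.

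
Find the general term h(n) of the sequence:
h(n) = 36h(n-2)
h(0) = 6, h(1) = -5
Characteristic equation: x² - 36 = 0, which factors as (x - (6))(x - (-6)) = 0.
Roots r₁ = 6, r₂ = -6 (distinct).
General solution: h(n) = A·(6)^n + B·(-6)^n.
From h(0) = 6: A + B = 6.
From h(1) = -5: 6A - 6B = -5.
Solving: A = \frac{31}{12}, B = \frac{41}{12}.
So h(n) = \frac{41 \left(-6\right)^{n}}{12} + \frac{31 \cdot 6^{n}}{12}.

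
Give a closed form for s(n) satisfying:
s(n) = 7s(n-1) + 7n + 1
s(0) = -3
First-order linear with linear forcing.
Homogeneous solution: s_h(n) = A·(7)^n.
Try particular s_p(n) = pn + q. Substituting:
  pn + q = 7(p(n-1) + q) + 7n + 1.
Matching the n-coefficient: p = 7p + 7 ⇒ p = - \frac{7}{6}.
Matching constants: q = -7p + 7q + 1 ⇒ q = - \frac{55}{36}.
General: s(n) = A·(7)^n - \frac{7 n}{6} - \frac{55}{36}.
Apply s(0) = -3: A - \frac{55}{36} = -3 ⇒ A = - \frac{53}{36}.
So s(n) = - \frac{53 \cdot 7^{n}}{36} - \frac{7 n}{6} - \frac{55}{36}.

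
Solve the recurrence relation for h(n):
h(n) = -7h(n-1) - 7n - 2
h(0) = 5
First-order linear with linear forcing.
Homogeneous solution: h_h(n) = A·(-7)^n.
Try particular h_p(n) = pn + q. Substituting:
  pn + q = -7(p(n-1) + q) - 7n - 2.
Matching the n-coefficient: p = -7p - 7 ⇒ p = - \frac{7}{8}.
Matching constants: q = 7p - 7q - 2 ⇒ q = - \frac{65}{64}.
General: h(n) = A·(-7)^n - \frac{7 n}{8} - \frac{65}{64}.
Apply h(0) = 5: A - \frac{65}{64} = 5 ⇒ A = \frac{385}{64}.
So h(n) = \frac{385 \left(-7\right)^{n}}{64} - \frac{7 n}{8} - \frac{65}{64}.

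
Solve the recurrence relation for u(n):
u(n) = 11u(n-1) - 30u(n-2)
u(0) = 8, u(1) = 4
Characteristic equation: x² - 11x + 30 = 0, which factors as (x - (5))(x - (6)) = 0.
Roots r₁ = 5, r₂ = 6 (distinct).
General solution: u(n) = A·(5)^n + B·(6)^n.
From u(0) = 8: A + B = 8.
From u(1) = 4: 5A + 6B = 4.
Solving: A = 44, B = -36.
So u(n) = 44 \cdot 5^{n} - 36 \cdot 6^{n}.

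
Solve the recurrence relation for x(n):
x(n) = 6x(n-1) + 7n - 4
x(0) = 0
First-order linear with linear forcing.
Homogeneous solution: x_h(n) = A·(6)^n.
Try particular x_p(n) = pn + q. Substituting:
  pn + q = 6(p(n-1) + q) + 7n - 4.
Matching the n-coefficient: p = 6p + 7 ⇒ p = - \frac{7}{5}.
Matching constants: q = -6p + 6q - 4 ⇒ q = - \frac{22}{25}.
General: x(n) = A·(6)^n - \frac{7 n}{5} - \frac{22}{25}.
Apply x(0) = 0: A - \frac{22}{25} = 0 ⇒ A = \frac{22}{25}.
So x(n) = \frac{22 \cdot 6^{n}}{25} - \frac{7 n}{5} - \frac{22}{25}.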